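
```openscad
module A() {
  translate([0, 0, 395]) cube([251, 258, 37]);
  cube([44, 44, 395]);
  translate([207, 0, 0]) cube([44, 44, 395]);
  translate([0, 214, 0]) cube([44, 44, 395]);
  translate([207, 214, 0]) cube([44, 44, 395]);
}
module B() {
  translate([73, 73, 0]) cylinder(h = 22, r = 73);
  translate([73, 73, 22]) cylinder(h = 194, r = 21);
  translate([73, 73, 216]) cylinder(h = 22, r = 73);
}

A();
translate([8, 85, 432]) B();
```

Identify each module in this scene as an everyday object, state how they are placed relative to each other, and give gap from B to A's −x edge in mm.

The spool's min-x is at 8; the stool's min-x is 0; gap = 8 mm.

A is a stool. B is a spool. The spool is on top of the stool. The gap from the spool to the stool's −x edge is 8 mm.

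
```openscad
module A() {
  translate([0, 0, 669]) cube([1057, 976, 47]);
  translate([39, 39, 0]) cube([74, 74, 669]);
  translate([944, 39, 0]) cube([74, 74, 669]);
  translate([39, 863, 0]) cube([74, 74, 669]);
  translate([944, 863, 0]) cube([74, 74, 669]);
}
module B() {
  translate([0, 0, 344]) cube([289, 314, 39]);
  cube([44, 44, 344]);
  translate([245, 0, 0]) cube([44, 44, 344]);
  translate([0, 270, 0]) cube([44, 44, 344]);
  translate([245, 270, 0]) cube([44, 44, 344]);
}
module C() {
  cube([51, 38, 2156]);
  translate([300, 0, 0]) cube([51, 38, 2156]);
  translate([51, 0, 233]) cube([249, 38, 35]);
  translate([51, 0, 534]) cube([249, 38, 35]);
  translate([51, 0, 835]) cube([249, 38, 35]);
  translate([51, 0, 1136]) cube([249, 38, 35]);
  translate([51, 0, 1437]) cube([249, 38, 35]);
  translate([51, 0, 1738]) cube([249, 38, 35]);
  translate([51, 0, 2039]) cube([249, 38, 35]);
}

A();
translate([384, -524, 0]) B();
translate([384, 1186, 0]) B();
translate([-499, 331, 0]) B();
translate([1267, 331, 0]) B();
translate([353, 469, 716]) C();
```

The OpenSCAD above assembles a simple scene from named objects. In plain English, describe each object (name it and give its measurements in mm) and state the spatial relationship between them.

A is a rectangular dining table. The top is 1057×976×47 mm with its upper surface at z = 716 mm. It stands on four 74×74 mm square legs, each inset 39 mm from the nearest pair of top edges, running from the floor to the underside of the top.

B is a four-legged stool. The seat is 289×314 mm, 39 mm thick, top at z = 383 mm. It stands on four square legs, each 44×44 mm in cross-section, from z = 0 to the seat underside, each flush with a corner of the seat.

C is a wooden ladder with two side rails of 51×38 mm section and 2156 mm height, set 351 mm apart overall. Between them run 7 rectangular rungs (38 mm deep, 35 mm thick), front faces flush with the rails' −y face. The bottom of the first rung is 233 mm above the floor and each subsequent rung is 301 mm higher than the one below.

Four stools sit around the table at the −y, +y, −x, +x sides. The ladder is on top of the table, centred.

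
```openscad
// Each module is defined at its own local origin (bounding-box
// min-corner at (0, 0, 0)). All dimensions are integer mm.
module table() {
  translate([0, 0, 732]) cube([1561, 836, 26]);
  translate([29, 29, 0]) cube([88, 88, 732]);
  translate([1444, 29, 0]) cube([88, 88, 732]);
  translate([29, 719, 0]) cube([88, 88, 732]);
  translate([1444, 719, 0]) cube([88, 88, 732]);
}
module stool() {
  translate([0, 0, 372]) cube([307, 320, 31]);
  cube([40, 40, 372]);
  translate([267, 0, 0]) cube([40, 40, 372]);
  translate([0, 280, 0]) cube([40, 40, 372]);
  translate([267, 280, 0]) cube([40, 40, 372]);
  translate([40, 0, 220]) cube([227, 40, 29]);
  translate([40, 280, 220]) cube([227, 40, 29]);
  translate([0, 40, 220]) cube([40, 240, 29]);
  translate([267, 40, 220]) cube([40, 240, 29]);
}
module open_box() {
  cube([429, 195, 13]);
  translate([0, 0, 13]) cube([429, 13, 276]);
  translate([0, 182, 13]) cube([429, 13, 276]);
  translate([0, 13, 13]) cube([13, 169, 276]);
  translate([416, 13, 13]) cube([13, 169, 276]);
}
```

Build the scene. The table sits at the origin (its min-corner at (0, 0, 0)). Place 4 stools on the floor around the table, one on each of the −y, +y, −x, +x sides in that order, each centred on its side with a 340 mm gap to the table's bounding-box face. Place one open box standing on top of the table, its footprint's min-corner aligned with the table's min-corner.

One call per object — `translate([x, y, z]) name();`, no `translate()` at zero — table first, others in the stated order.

table();
translate([627, -660, 0]) stool();
translate([627, 1176, 0]) stool();
translate([-647, 258, 0]) stool();
translate([1901, 258, 0]) stool();
translate([0, 0, 758]) open_box();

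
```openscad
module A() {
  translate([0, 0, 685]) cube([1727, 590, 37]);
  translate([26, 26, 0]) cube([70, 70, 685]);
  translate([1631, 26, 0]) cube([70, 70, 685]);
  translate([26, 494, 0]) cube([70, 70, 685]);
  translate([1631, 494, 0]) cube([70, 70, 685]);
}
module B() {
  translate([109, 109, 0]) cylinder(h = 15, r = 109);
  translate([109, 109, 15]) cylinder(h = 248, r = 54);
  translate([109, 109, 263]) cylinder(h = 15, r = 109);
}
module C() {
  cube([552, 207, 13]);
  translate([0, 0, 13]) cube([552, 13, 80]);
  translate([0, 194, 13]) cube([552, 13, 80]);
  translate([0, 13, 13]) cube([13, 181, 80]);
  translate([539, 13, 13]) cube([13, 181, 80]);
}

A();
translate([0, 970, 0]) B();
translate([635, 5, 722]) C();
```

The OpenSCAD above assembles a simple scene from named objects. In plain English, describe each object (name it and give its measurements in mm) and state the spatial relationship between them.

A is a rectangular dining table. The top is 1727×590×37 mm with its upper surface at z = 722 mm. It stands on four 70×70 mm square legs, each inset 26 mm from the nearest pair of top edges, running from the floor to the underside of the top.

B is a spool: two coaxial disc flanges of radius 109 mm and thickness 15 mm, joined by a core cylinder of radius 54 mm and height 248 mm. The lower flange rests on z = 0 and the three cylinders share a vertical axis.

C is an open storage box with external size 552×207×93 mm and wall thickness 13 mm (the base is also 13 mm thick). The base covers the whole footprint; the four walls stand on the base, with the y-facing walls full-width and the x-facing walls fitting between their inner faces.

The spool is on the floor beside the table on its +y side. The open box is on top of the table.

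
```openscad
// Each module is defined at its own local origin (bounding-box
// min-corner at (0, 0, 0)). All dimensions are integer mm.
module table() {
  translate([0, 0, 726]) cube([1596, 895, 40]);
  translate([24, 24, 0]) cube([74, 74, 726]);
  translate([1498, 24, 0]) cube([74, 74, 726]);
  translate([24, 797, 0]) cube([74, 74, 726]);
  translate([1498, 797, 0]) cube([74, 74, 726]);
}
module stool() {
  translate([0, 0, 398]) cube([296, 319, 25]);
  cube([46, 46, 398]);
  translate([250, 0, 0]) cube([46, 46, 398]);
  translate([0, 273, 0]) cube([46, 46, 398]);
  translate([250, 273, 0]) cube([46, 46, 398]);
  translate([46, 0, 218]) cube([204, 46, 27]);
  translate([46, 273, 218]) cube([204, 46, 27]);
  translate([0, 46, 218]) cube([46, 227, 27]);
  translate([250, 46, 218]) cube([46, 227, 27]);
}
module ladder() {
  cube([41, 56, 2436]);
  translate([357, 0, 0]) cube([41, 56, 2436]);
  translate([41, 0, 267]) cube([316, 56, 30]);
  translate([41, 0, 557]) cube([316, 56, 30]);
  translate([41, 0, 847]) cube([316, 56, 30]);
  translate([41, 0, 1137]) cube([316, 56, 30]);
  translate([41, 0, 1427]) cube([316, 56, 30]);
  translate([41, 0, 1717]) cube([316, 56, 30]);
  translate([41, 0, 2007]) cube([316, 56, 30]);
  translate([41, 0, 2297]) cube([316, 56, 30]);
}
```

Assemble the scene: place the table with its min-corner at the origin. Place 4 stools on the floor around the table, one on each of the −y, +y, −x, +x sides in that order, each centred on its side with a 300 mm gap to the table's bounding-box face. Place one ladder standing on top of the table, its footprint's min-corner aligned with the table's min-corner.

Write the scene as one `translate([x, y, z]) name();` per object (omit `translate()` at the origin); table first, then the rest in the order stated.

table();
translate([650, -619, 0]) stool();
translate([650, 1195, 0]) stool();
translate([-596, 288, 0]) stool();
translate([1896, 288, 0]) stool();
translate([0, 0, 766]) ladder();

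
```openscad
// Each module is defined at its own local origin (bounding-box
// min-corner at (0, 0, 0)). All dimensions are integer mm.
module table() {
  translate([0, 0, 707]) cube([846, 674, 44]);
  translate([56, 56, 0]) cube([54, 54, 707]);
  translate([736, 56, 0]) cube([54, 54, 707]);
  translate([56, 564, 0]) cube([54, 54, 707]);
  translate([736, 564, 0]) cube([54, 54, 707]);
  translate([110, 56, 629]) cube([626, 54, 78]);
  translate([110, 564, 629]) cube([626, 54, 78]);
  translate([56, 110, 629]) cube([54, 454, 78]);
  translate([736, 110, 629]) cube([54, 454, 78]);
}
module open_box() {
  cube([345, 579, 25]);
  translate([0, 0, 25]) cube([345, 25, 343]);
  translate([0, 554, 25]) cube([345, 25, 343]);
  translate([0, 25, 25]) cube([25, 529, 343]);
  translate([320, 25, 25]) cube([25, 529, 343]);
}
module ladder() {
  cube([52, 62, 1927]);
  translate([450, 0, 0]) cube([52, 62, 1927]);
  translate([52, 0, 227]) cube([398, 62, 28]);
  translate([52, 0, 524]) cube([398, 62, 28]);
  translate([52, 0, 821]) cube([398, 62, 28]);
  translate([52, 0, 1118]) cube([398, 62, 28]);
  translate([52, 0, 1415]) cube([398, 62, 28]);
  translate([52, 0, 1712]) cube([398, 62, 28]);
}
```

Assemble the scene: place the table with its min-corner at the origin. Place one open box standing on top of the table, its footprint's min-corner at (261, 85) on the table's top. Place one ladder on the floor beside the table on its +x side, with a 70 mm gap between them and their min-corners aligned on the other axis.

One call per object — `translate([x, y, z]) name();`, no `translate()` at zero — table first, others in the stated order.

table();
translate([261, 85, 751]) open_box();
translate([916, 0, 0]) ladder();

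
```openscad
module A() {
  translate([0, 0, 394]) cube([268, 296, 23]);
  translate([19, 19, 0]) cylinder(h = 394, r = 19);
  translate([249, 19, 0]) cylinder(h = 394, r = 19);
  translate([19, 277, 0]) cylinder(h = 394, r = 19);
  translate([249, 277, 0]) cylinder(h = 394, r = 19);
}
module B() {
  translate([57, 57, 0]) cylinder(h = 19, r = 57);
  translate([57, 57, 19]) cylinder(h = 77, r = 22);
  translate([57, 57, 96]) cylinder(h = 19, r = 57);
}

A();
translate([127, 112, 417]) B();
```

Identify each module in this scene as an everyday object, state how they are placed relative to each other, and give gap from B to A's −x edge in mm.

A is a stool. B is a spool. The spool is on top of the stool. The gap from the spool to the stool's −x edge is 127 mm.

The spool's min-x is at 127; the stool's min-x is 0; gap = 127 mm.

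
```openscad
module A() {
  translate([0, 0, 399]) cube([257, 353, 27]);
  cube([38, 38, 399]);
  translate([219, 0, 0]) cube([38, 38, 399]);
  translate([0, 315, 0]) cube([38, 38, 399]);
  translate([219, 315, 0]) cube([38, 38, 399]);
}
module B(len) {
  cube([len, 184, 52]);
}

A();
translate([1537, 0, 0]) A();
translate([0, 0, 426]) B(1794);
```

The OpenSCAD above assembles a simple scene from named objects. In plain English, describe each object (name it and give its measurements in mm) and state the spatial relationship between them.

A is a simple wooden stool: a rectangular seat 257 mm (x) by 353 mm (y), 27 mm thick, top face at z = 426 mm, on four square legs, each 38×38 mm in cross-section. The legs rest on z = 0, each flush with a corner of the seat.

B is a rectangular beam 1794 mm long (x), 184 mm deep (y), 52 mm thick (z).

The beam spans the tops of two stools placed 1280 mm apart, resting at z = 426 mm.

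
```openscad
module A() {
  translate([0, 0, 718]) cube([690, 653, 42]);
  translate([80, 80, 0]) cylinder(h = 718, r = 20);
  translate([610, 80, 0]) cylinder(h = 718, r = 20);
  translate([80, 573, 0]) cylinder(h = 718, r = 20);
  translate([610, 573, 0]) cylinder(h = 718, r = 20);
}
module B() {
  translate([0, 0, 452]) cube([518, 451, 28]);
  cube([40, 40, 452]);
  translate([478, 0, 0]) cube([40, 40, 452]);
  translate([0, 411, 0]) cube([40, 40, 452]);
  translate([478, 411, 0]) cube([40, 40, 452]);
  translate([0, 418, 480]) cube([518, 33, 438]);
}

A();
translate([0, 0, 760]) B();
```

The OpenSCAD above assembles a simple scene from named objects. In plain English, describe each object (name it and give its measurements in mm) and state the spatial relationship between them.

A is a rectangular dining table. The top is 690×653×42 mm with its upper surface at z = 760 mm. It stands on four round legs of 40 mm diameter, each leg's bounding box inset 60 mm from the nearest pair of top edges, running from the floor to the underside of the top.

B is a chair: 518×451 mm seat, 28 mm thick, top at z = 480 mm, on four 40 mm square corner legs flush with the seat edges. A 33 mm thick backrest slab spans the full seat width, extending 438 mm above the seat top, its back face flush with the seat's +y edge.

The chair is on top of the table.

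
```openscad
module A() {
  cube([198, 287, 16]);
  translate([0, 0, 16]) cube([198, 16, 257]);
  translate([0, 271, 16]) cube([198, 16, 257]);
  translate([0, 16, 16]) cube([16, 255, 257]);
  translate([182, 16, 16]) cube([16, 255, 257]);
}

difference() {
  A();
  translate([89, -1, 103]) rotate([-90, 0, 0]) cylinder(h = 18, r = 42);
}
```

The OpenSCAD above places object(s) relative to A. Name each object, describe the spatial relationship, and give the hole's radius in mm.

The subtracted cylinder has r = 42 mm.

A is an open box. The open box has a circular hole through its front wall. The hole's radius is 42 mm.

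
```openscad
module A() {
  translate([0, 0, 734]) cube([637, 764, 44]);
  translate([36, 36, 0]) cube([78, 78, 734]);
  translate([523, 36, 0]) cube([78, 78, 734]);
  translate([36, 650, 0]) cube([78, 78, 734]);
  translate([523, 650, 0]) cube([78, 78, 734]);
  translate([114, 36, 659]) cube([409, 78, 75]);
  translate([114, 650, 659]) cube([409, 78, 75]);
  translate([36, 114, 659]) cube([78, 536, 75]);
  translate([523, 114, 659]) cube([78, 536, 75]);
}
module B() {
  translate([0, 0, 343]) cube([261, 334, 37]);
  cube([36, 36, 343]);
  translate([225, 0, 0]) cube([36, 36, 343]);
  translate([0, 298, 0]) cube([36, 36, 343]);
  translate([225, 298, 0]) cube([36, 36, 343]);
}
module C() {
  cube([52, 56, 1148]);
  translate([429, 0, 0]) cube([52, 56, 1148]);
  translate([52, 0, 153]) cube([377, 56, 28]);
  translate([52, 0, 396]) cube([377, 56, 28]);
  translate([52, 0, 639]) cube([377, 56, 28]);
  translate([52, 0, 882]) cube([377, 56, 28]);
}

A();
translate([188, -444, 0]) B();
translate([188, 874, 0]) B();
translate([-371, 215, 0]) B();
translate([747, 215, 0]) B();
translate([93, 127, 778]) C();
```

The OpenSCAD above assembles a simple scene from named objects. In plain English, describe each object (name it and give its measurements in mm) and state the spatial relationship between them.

A is a table: top 637 mm (x) × 764 mm (y), 44 mm thick, upper face at z = 778 mm, on four 78×78 mm square legs, each inset 36 mm from the nearest pair of top edges, running from z = 0 to the bottom of the top. Four apron rails, 78 mm thick and 75 mm tall, run between adjacent legs with their top edges flush with the underside of the top and their outer faces flush with the legs' outer faces.

B is a four-legged stool. The seat is a 261×334×37 mm slab whose top surface is at z = 380 mm; four square legs, each 36×36 mm in cross-section, run from the floor (z = 0) to the underside of the seat, each flush with a corner of the seat.

C is a wooden ladder with two side rails of 52×56 mm section and 1148 mm height, set 481 mm apart overall. Between them run 4 rectangular rungs (56 mm deep, 28 mm thick), front faces flush with the rails' −y face. The bottom of the first rung is 153 mm above the floor and each subsequent rung is 243 mm higher than the one below.

Four stools sit around the table at the −y, +y, −x, +x sides. The ladder is on top of the table.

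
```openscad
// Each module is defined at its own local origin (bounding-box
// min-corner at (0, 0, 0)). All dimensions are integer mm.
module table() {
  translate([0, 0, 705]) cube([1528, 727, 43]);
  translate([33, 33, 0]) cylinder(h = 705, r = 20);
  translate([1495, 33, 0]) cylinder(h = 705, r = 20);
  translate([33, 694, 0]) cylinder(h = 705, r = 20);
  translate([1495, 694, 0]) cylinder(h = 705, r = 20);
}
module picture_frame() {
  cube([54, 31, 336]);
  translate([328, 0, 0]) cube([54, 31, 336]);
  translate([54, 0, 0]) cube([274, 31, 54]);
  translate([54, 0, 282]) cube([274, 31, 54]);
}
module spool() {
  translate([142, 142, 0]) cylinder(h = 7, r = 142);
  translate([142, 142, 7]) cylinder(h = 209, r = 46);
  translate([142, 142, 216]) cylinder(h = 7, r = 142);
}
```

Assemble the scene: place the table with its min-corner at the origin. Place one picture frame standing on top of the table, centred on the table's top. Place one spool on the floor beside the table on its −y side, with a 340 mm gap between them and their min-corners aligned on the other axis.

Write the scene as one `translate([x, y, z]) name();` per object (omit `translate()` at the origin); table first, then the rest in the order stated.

table();
translate([573, 348, 748]) picture_frame();
translate([0, -624, 0]) spool();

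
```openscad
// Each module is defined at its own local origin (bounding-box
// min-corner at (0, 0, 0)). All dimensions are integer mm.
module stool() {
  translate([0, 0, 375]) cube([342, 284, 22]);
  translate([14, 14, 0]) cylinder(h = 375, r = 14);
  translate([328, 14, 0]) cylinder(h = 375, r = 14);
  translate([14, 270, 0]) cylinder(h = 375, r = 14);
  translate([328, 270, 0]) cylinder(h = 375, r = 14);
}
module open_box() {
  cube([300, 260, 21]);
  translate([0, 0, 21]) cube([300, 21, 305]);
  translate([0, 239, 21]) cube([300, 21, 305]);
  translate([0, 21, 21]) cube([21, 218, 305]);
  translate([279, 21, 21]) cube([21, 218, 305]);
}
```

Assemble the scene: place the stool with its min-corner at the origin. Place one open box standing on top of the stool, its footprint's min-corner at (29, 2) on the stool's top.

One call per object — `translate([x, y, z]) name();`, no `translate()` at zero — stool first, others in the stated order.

stool();
translate([29, 2, 397]) open_box();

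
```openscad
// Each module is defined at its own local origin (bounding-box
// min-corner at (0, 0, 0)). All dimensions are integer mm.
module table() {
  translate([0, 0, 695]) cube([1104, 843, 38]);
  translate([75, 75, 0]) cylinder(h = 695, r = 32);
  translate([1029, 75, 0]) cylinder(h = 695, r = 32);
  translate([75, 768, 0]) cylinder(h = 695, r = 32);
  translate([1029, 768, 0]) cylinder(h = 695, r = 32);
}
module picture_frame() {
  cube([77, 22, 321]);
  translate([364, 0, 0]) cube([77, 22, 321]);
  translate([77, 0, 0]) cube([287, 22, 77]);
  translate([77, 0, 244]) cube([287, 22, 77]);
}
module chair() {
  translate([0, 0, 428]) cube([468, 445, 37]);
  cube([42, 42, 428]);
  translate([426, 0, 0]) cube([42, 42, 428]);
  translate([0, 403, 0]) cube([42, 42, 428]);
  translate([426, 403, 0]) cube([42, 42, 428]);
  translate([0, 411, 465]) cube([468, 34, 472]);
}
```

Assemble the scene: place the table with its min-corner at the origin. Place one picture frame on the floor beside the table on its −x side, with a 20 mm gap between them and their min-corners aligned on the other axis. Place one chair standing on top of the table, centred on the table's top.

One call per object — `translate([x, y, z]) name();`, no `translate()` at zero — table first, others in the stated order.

table();
translate([-461, 0, 0]) picture_frame();
translate([318, 199, 733]) chair();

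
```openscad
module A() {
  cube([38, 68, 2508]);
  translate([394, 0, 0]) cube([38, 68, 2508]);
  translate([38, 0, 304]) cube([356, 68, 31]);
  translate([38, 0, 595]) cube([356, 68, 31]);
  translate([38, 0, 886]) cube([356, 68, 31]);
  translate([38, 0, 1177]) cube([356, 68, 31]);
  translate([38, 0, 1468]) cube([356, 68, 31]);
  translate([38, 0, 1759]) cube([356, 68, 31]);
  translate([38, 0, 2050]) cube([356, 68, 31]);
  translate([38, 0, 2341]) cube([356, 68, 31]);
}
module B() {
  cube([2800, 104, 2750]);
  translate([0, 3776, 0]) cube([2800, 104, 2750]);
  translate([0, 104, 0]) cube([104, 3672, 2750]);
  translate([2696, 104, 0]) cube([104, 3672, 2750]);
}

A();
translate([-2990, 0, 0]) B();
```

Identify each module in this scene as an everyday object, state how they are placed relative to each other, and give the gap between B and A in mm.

The house frame's nearest face is 190 mm from the ladder's −x face.

A is a ladder. B is a house frame. The house frame is on the floor beside the ladder on its −x side. The gap between the house frame and the ladder is 190 mm.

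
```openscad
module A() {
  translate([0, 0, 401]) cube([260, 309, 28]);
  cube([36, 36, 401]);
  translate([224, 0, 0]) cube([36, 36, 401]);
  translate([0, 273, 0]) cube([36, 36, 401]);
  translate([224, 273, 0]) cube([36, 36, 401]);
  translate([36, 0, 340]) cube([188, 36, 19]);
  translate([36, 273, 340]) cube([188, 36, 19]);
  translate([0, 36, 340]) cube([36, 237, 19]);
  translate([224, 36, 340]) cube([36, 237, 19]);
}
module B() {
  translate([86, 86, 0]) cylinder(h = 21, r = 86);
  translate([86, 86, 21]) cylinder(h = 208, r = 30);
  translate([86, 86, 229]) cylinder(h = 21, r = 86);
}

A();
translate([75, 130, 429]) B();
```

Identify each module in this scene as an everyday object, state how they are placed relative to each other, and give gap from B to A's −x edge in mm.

A is a stool. B is a spool. The spool is on top of the stool. The gap from the spool to the stool's −x edge is 75 mm.

The spool's min-x is at 75; the stool's min-x is 0; gap = 75 mm.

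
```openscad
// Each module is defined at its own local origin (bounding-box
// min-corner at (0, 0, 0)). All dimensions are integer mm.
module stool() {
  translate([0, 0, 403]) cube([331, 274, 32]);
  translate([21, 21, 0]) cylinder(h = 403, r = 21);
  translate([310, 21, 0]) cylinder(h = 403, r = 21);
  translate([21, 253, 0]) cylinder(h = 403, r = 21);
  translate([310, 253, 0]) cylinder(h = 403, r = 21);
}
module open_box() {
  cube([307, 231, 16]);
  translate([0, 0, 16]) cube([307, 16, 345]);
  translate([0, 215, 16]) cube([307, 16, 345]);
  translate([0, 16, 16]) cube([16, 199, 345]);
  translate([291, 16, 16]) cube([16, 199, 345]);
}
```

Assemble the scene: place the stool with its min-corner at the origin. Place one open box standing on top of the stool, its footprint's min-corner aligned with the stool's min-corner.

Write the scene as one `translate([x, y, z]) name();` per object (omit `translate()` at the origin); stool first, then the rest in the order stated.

stool();
translate([0, 0, 435]) open_box();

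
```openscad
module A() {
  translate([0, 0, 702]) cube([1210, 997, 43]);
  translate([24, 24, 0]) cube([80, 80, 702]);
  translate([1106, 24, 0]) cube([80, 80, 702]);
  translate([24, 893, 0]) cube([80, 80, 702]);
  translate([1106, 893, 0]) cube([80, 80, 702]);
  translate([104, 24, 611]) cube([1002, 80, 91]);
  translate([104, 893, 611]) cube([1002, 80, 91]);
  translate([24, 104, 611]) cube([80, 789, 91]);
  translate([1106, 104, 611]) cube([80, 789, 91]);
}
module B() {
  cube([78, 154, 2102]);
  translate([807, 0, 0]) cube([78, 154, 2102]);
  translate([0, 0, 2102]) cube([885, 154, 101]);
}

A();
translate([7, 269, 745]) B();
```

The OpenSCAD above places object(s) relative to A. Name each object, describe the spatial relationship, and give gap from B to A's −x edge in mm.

A is a table. B is a door frame. The door frame is on top of the table. The gap from the door frame to the table's −x edge is 7 mm.

The door frame's min-x is at 7; the table's min-x is 0; gap = 7 mm.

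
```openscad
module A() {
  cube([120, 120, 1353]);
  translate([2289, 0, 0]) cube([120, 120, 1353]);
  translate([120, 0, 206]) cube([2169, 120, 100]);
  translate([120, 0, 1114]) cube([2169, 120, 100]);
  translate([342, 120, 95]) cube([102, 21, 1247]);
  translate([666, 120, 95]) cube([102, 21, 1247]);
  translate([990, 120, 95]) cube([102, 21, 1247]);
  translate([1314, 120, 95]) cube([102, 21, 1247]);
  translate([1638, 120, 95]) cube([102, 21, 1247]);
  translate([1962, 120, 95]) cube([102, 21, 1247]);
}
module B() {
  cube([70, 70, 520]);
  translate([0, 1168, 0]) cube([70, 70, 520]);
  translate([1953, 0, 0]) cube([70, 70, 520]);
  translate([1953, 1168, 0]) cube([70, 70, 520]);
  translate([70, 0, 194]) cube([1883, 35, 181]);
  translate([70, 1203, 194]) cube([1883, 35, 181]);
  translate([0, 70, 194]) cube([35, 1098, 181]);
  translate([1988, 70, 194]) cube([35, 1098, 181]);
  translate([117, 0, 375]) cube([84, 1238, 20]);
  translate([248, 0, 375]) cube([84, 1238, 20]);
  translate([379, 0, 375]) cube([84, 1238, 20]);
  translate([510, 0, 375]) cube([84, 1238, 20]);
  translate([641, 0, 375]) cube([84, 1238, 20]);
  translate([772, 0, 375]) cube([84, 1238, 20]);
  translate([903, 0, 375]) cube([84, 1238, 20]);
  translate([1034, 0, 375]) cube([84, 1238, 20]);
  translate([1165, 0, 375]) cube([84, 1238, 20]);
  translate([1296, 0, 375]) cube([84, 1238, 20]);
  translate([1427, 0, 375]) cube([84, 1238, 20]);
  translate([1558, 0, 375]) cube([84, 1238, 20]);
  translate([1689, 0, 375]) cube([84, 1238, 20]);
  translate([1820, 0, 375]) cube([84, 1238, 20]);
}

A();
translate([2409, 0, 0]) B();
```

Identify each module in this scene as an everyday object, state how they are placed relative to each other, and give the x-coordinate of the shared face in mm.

The fence section's +x face and the bed frame's −x face are both at x = 2409 mm.

A is a fence section. B is a bed frame. The bed frame is against the fence section's +x side, with their −y faces flush. The x-coordinate of the shared face is 2409 mm.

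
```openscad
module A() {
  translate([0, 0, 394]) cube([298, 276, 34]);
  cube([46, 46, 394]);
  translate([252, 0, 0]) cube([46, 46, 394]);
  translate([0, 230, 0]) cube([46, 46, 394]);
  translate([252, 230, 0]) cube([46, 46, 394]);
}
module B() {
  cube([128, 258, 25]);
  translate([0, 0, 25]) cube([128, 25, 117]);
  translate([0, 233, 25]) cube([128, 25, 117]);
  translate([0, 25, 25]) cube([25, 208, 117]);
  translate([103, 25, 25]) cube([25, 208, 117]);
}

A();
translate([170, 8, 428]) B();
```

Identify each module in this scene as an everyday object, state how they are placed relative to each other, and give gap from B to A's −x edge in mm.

A is a stool. B is an open box. The open box is on top of the stool. The gap from the open box to the stool's −x edge is 170 mm.

The open box's min-x is at 170; the stool's min-x is 0; gap = 170 mm.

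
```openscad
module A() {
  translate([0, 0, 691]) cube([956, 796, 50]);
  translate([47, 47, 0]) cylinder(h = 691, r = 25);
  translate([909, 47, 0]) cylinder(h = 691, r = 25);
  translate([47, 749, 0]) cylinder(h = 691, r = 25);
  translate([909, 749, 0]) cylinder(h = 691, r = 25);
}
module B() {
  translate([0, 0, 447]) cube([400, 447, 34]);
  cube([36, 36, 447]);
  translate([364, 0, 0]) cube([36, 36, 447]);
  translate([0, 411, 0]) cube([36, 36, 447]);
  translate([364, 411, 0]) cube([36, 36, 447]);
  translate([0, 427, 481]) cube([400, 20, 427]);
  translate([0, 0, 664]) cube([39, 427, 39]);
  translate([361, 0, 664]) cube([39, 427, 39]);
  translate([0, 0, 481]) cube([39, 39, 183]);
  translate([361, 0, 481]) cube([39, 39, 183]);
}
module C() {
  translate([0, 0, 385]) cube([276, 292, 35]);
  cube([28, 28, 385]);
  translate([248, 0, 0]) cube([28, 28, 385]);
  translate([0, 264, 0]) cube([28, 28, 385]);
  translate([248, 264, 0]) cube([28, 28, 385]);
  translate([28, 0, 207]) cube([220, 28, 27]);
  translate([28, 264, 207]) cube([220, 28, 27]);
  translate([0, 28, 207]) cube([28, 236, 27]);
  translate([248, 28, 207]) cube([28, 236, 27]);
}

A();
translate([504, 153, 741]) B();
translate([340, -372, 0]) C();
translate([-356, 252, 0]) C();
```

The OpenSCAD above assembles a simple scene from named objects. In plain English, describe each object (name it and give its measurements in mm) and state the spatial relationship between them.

A is a rectangular dining table. The top is 956×796×50 mm with its upper surface at z = 741 mm. It stands on four round legs of 50 mm diameter, each leg's bounding box inset 22 mm from the nearest pair of top edges, running from the floor to the underside of the top.

B is a chair. The seat is a 400×447×34 mm slab with its top at z = 481 mm, on four 36×36 mm corner legs (flush with the seat edges, standing on z = 0). A flat backrest 20 mm thick, 427 mm tall, spans the full seat width and rises from the seat top along its +y edge, rear face flush with the rear of the seat. Two armrests of 39×39 mm section run along each side from the seat's front edge to the front of the backrest, top faces 222 mm above the seat top and outer faces flush with the seat's x-edges; a 39×39 mm post under the front of each armrest stands on the seat at the front corner.

C is a four-legged stool. The seat is a 276×292×35 mm slab whose top surface is at z = 420 mm; four square legs, each 28×28 mm in cross-section, run from the floor (z = 0) to the underside of the seat, each flush with a corner of the seat. Four stretchers, 28 mm wide and 27 mm tall, connect adjacent legs with their undersides at z = 207 mm, each running between the inner faces of the legs it joins and aligned with the legs' outer faces on the other axis.

The chair is on top of the table. Two stools sit around the table at the −y, −x sides.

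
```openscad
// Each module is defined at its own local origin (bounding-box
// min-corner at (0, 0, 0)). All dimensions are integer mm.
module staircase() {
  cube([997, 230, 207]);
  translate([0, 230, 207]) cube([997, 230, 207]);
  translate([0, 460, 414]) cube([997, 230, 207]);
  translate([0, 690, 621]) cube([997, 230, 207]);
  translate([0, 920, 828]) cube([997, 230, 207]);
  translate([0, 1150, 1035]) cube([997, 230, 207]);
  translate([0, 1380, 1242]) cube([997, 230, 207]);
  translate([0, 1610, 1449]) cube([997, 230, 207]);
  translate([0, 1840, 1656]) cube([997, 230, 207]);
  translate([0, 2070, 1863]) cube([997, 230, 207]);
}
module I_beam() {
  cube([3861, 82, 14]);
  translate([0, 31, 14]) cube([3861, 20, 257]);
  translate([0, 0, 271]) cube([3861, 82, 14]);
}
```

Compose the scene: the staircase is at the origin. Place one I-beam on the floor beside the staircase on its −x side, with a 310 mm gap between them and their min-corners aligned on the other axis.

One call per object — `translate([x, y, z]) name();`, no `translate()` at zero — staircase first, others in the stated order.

staircase();
translate([-4171, 0, 0]) I_beam();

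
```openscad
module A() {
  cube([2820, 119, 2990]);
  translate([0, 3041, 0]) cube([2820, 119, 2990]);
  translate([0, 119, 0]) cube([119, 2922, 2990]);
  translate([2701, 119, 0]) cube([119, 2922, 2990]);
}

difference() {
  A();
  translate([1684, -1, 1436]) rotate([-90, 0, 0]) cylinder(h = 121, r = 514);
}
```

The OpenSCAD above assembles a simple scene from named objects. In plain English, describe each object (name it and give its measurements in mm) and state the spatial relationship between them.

A is the wall frame of a small rectangular building: four walls, each 2990 mm tall and 119 mm thick, enclosing a footprint 2820 mm (x) by 3160 mm (y) outside-to-outside, with no floor or roof. The front and back walls (the −y and +y sides) span the full width; the two side walls fit between them.

The house frame has a circular hole of radius 514 mm through its front wall, centred at (x = 1684, z = 1436).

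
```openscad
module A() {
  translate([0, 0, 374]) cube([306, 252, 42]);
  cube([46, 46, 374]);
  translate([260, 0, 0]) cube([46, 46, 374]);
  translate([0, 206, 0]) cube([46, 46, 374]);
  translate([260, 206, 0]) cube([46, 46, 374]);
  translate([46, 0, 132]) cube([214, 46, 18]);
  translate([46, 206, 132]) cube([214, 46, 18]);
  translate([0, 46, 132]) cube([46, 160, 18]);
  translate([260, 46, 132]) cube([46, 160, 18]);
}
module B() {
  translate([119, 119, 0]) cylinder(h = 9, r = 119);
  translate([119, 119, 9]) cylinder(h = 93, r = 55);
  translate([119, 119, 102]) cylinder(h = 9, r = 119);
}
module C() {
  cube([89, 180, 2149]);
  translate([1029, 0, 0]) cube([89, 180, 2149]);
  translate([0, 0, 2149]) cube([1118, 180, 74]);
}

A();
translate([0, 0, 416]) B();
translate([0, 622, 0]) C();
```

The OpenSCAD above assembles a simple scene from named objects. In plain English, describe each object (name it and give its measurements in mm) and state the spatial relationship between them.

A is a simple wooden stool: a rectangular seat 306 mm (x) by 252 mm (y), 42 mm thick, top face at z = 416 mm, on four square legs, each 46×46 mm in cross-section. The legs rest on z = 0, each flush with a corner of the seat. Four stretchers, 46 mm wide and 18 mm tall, connect adjacent legs with their undersides at z = 132 mm, each running between the inner faces of the legs it joins and aligned with the legs' outer faces on the other axis.

B is a spool: two coaxial disc flanges of radius 119 mm and thickness 9 mm, joined by a core cylinder of radius 55 mm and height 93 mm. The lower flange rests on z = 0 and the three cylinders share a vertical axis.

C is a rectangular door frame: two vertical jambs of 89×180 mm section, 2149 mm tall, with a clear opening 940 mm wide between their inner faces. A header 74 mm tall and 180 mm deep lies on top of the jambs and spans the full outside width.

The spool is on top of the stool. The door frame is on the floor beside the stool on its +y side.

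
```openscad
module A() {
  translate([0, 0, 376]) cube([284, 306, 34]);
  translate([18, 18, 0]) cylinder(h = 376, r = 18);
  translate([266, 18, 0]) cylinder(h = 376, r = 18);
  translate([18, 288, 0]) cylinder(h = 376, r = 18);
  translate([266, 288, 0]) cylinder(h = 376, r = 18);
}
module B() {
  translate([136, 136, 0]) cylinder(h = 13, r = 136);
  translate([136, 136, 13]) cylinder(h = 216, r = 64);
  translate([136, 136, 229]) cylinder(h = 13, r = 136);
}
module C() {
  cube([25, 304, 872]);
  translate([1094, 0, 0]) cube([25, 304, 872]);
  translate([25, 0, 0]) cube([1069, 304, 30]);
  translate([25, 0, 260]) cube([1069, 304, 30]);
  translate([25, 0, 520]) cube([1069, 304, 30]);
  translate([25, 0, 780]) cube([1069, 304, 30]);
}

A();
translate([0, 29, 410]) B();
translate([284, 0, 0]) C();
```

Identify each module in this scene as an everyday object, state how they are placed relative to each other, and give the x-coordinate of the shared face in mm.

The stool's +x face and the bookshelf's −x face are both at x = 284 mm.

A is a stool. B is a spool. C is a bookshelf. The spool is on top of the stool. The bookshelf is against the stool's +x side, with their −y faces flush. The x-coordinate of the shared face is 284 mm.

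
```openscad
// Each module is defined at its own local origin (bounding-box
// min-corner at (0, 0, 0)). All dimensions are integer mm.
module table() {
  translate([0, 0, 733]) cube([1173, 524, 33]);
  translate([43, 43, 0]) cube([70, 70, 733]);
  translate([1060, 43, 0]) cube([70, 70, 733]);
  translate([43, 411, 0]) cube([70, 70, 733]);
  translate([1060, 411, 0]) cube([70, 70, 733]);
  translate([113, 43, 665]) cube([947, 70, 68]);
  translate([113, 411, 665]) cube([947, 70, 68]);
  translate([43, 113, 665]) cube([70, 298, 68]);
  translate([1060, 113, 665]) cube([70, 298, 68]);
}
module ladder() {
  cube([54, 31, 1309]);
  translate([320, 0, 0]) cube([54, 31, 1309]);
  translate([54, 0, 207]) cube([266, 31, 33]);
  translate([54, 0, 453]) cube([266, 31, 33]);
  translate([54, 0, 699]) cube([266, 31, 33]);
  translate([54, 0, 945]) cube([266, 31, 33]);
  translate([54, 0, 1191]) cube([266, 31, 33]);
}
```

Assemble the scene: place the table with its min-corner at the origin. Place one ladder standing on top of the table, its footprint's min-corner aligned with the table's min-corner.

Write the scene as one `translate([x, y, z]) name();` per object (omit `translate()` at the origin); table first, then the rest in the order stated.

table();
translate([0, 0, 766]) ladder();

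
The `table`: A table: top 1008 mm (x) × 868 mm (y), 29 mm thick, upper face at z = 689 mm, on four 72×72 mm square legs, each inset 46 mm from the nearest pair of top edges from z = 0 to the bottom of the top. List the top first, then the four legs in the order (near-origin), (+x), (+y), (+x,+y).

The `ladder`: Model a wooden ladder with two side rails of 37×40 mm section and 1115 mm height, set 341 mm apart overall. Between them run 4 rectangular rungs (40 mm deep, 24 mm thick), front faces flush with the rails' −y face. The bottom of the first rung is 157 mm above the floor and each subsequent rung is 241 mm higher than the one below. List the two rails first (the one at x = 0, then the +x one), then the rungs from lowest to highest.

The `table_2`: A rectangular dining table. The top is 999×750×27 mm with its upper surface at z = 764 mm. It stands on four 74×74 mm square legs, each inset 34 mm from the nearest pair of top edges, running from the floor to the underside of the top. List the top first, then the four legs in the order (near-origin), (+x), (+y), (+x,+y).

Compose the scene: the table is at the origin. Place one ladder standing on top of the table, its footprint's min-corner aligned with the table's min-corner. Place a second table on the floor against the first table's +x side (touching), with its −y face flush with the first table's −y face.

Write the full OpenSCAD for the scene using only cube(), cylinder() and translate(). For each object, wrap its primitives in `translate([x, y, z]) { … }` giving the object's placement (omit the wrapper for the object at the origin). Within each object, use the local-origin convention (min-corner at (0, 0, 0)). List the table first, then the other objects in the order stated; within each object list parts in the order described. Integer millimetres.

translate([0, 0, 660]) cube([1008, 868, 29]);
translate([46, 46, 0]) cube([72, 72, 660]);
translate([890, 46, 0]) cube([72, 72, 660]);
translate([46, 750, 0]) cube([72, 72, 660]);
translate([890, 750, 0]) cube([72, 72, 660]);
translate([0, 0, 689]) {
  cube([37, 40, 1115]);
  translate([304, 0, 0]) cube([37, 40, 1115]);
  translate([37, 0, 157]) cube([267, 40, 24]);
  translate([37, 0, 398]) cube([267, 40, 24]);
  translate([37, 0, 639]) cube([267, 40, 24]);
  translate([37, 0, 880]) cube([267, 40, 24]);
}
translate([1008, 0, 0]) {
  translate([0, 0, 737]) cube([999, 750, 27]);
  translate([34, 34, 0]) cube([74, 74, 737]);
  translate([891, 34, 0]) cube([74, 74, 737]);
  translate([34, 642, 0]) cube([74, 74, 737]);
  translate([891, 642, 0]) cube([74, 74, 737]);
}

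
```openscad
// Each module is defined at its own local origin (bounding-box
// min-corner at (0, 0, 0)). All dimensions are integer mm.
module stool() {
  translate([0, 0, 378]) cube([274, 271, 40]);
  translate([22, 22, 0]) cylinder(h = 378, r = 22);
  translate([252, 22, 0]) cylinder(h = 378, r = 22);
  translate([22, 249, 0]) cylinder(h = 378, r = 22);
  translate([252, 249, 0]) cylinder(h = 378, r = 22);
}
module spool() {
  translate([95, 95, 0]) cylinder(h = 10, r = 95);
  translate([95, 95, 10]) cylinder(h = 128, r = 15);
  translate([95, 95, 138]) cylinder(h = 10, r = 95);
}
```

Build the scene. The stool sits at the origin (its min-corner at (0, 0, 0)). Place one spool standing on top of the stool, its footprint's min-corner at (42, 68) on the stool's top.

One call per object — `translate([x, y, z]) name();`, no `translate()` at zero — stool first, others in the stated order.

stool();
translate([42, 68, 418]) spool();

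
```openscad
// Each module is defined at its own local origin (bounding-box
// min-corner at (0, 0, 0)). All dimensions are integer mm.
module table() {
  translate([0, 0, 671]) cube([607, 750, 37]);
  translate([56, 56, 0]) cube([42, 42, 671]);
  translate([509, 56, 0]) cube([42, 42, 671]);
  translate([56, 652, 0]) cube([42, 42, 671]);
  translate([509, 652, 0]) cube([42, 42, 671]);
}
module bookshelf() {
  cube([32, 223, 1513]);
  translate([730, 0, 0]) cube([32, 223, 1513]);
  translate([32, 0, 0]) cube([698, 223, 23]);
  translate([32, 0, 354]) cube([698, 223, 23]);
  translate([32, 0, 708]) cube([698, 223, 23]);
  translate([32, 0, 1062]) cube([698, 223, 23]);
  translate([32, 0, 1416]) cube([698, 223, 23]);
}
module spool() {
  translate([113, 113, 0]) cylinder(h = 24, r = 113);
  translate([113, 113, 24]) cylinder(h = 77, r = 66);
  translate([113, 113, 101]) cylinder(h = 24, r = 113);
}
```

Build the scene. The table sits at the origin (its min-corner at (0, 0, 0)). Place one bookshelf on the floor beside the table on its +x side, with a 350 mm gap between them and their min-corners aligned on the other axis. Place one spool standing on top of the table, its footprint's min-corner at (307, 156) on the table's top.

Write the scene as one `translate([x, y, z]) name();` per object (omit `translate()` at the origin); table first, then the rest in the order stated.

table();
translate([957, 0, 0]) bookshelf();
translate([307, 156, 708]) spool();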